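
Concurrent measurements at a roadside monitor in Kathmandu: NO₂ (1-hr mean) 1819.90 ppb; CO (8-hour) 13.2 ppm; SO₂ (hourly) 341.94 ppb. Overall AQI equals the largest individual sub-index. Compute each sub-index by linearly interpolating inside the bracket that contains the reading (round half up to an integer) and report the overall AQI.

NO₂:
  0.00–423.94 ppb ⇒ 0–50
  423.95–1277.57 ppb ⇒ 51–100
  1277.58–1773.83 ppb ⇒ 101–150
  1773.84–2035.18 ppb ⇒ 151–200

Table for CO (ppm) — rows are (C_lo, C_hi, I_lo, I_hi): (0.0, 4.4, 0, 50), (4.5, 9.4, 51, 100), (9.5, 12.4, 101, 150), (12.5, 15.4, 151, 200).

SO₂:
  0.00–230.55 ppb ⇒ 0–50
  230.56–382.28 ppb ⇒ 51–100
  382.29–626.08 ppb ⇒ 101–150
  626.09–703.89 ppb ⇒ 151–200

163

NO₂: 1819.90 ∈ [1773.84, 2035.18] ↔ index [151, 200].
151 + (1819.90−1773.84)·(200−151)/(2035.18−1773.84) = 151 + 46.06·49/261.34 ≈ 159.64, so AQI = 160.
CO: row 12.5–15.4 (AQI 151–200). (200−151)·(13.2−12.5)/(15.4−12.5) + 151 = 49·0.7/2.9 + 151 ≈ 162.83 → 163.
SO₂: 341.94 ∈ [230.56, 382.28] ↔ index [51, 100].
51 + (341.94−230.56)·(100−51)/(382.28−230.56) = 51 + 111.38·49/151.72 ≈ 86.97, so AQI = 87.
Sub-indices: NO₂→160, CO→163, SO₂→87. Overall AQI = max = 163; dominant pollutant is CO.
AQI 163: Unhealthy.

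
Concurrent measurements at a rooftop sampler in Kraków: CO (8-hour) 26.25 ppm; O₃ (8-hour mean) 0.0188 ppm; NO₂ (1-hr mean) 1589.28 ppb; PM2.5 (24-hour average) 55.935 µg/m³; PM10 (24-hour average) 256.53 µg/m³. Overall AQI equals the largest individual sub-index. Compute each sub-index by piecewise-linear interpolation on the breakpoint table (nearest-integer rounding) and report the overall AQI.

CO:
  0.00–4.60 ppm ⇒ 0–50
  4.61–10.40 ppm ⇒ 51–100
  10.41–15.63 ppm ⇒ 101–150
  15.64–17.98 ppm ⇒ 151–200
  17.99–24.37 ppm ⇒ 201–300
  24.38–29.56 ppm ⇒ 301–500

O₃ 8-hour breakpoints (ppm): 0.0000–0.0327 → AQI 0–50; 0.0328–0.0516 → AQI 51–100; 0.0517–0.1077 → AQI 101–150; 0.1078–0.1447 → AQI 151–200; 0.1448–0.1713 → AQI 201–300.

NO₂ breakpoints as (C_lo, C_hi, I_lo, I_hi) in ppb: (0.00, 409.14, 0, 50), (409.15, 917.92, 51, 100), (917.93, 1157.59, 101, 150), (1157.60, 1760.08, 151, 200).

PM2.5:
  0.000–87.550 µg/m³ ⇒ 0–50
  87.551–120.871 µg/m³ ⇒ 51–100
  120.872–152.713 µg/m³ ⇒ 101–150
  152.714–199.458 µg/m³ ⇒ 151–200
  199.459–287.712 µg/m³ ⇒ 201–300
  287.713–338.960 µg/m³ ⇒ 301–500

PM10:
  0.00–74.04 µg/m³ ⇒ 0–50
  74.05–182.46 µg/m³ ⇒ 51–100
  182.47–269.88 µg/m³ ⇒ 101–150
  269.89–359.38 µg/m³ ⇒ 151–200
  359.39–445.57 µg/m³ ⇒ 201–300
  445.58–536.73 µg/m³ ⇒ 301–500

CO: 26.25 lies in 24.38–29.56, so I_lo=301, I_hi=500, C_lo=24.38, C_hi=29.56.
(500−301)/(29.56−24.38) × (26.25−24.38) + 301 = 199/5.18 × 1.87 + 301 ≈ 372.84 → 373.
O₃: 0.0188 lies in 0.0000–0.0327, so I_lo=0, I_hi=50, C_lo=0.0000, C_hi=0.0327.
(50−0)/(0.0327−0.0000) × (0.0188−0.0000) + 0 = 50/0.0327 × 0.0188 + 0 ≈ 28.75 → 29.
NO₂: 1589.28 lies in 1157.60–1760.08, so I_lo=151, I_hi=200, C_lo=1157.60, C_hi=1760.08.
(200−151)/(1760.08−1157.60) × (1589.28−1157.60) + 151 = 49/602.48 × 431.68 + 151 ≈ 186.11 → 186.
PM2.5: 55.935 lies in 0.000–87.550, so I_lo=0, I_hi=50, C_lo=0.000, C_hi=87.550.
(50−0)/(87.550−0.000) × (55.935−0.000) + 0 = 50/87.550 × 55.935 + 0 ≈ 31.94 → 32.
PM10: row 182.47–269.88 (AQI 101–150). (150−101)·(256.53−182.47)/(269.88−182.47) + 101 = 49·74.06/87.41 + 101 ≈ 142.52 → 143.
Sub-indices: CO→373, O₃→29, NO₂→186, PM2.5→32, PM10→143. Overall AQI = max = 373; dominant pollutant is CO.

373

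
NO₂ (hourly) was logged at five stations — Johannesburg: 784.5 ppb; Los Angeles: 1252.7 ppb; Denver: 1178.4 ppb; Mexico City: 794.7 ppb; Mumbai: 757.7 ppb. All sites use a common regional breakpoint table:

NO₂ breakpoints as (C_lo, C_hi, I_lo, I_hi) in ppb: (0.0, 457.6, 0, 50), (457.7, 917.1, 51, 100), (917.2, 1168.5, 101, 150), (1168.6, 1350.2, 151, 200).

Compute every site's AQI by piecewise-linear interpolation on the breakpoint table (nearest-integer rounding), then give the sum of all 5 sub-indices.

Johannesburg: 784.5 ∈ [457.7, 917.1] ↔ index [51, 100].
51 + (784.5−457.7)·(100−51)/(917.1−457.7) = 51 + 326.8·49/459.4 ≈ 85.86, so AQI = 86.
Los Angeles 1252.7: bracket 1168.6–1350.2 → index 151–200; slope 49/181.6, offset 84.1.
AQI = 151 + 49/181.6·84.1 ≈ 173.69 ⇒ 174.
Denver: 1178.4 lies in 1168.6–1350.2, so I_lo=151, I_hi=200, C_lo=1168.6, C_hi=1350.2.
(200−151)/(1350.2−1168.6) × (1178.4−1168.6) + 151 = 49/181.6 × 9.8 + 151 ≈ 153.64 → 154.
Mexico City: 794.7 ∈ [457.7, 917.1] ↔ index [51, 100].
51 + (794.7−457.7)·(100−51)/(917.1−457.7) = 51 + 337.0·49/459.4 ≈ 86.94, so AQI = 87.
Mumbai: 757.7 ∈ [457.7, 917.1] ↔ index [51, 100].
51 + (757.7−457.7)·(100−51)/(917.1−457.7) = 51 + 300.0·49/459.4 ≈ 83.00, so AQI = 83.
AQIs: Johannesburg=86, Los Angeles=174, Denver=154, Mexico City=87, Mumbai=83. Sum = 86 + 174 + 154 + 87 + 83 = 584.

584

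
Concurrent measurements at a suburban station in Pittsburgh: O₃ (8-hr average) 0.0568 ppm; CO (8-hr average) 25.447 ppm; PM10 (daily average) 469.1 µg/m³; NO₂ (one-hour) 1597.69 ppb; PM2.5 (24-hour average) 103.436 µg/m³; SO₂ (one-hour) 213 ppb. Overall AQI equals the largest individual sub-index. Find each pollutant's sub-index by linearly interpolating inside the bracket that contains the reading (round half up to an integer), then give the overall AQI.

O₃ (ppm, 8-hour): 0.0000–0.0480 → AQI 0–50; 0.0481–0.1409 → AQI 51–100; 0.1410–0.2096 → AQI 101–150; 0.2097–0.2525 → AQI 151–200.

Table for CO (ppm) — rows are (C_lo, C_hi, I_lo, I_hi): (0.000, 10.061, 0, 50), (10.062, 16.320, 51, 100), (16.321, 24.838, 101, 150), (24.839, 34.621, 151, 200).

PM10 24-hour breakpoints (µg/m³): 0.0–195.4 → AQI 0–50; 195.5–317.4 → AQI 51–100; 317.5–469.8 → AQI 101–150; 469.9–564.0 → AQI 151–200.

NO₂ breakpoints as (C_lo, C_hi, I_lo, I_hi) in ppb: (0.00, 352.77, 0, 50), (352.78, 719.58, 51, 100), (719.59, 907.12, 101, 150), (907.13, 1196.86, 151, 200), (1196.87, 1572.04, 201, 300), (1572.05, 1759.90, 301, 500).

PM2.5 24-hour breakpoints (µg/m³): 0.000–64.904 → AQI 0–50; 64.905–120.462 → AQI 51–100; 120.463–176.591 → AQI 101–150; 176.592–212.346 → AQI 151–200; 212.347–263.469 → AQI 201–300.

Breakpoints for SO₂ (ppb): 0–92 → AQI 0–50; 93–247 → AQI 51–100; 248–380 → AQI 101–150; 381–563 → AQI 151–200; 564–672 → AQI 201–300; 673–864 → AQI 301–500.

O₃: 0.0568 ∈ [0.0481, 0.1409] ↔ index [51, 100].
51 + (0.0568−0.0481)·(100−51)/(0.1409−0.0481) = 51 + 0.0087·49/0.0928 ≈ 55.59, so AQI = 56.
CO: row 24.839–34.621 (AQI 151–200). (200−151)·(25.447−24.839)/(34.621−24.839) + 151 = 49·0.608/9.782 + 151 ≈ 154.05 → 154.
PM10: row 317.5–469.8 (AQI 101–150). (150−101)·(469.1−317.5)/(469.8−317.5) + 101 = 49·151.6/152.3 + 101 ≈ 149.77 → 150.
NO₂ 1597.69: bracket 1572.05–1759.90 → index 301–500; slope 199/187.85, offset 25.64.
AQI = 301 + 199/187.85·25.64 ≈ 328.16 ⇒ 328.
PM2.5: row 64.905–120.462 (AQI 51–100). (100−51)·(103.436−64.905)/(120.462−64.905) + 51 = 49·38.531/55.557 + 51 ≈ 84.98 → 85.
SO₂ 213: bracket 93–247 → index 51–100; slope 49/154, offset 120.
AQI = 51 + 49/154·120 ≈ 89.18 ⇒ 89.
Sub-indices: O₃→56, CO→154, PM10→150, NO₂→328, PM2.5→85, SO₂→89. Overall AQI = max = 328; dominant pollutant is NO₂.

328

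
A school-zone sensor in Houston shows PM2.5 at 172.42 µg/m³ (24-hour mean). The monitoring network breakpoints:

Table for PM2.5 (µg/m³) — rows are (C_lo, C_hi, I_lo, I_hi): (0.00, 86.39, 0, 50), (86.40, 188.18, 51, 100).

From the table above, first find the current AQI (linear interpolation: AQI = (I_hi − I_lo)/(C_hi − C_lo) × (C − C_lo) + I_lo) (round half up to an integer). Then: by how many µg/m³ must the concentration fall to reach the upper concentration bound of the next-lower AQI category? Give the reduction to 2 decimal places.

PM2.5: 172.42 ∈ [86.40, 188.18] ↔ index [51, 100].
51 + (172.42−86.40)·(100−51)/(188.18−86.40) = 51 + 86.02·49/101.78 ≈ 92.41, so AQI = 92.
Current AQI 92 is in the Moderate range (51–100). The next-lower category tops out at AQI 50, whose upper concentration bound is 86.39 µg/m³.
Reduction needed = 172.42 − 86.39 = 86.03 µg/m³.

86.03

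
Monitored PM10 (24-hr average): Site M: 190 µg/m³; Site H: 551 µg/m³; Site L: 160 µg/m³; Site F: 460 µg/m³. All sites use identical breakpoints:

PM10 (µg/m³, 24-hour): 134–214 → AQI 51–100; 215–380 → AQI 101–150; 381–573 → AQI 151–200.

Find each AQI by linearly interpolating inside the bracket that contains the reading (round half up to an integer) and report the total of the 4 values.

Site M: row 134–214 (AQI 51–100). (100−51)·(190−134)/(214−134) + 51 = 49·56/80 + 51 ≈ 85.30 → 85.
Site H: row 381–573 (AQI 151–200). (200−151)·(551−381)/(573−381) + 151 = 49·170/192 + 151 ≈ 194.39 → 194.
Site L: 160 lies in 134–214, so I_lo=51, I_hi=100, C_lo=134, C_hi=214.
(100−51)/(214−134) × (160−134) + 51 = 49/80 × 26 + 51 ≈ 66.93 → 67.
Site F: 460 lies in 381–573, so I_lo=151, I_hi=200, C_lo=381, C_hi=573.
(200−151)/(573−381) × (460−381) + 151 = 49/192 × 79 + 151 ≈ 171.16 → 171.
AQIs: Site M=85, Site H=194, Site L=67, Site F=171. Sum = 85 + 194 + 67 + 171 = 517.

517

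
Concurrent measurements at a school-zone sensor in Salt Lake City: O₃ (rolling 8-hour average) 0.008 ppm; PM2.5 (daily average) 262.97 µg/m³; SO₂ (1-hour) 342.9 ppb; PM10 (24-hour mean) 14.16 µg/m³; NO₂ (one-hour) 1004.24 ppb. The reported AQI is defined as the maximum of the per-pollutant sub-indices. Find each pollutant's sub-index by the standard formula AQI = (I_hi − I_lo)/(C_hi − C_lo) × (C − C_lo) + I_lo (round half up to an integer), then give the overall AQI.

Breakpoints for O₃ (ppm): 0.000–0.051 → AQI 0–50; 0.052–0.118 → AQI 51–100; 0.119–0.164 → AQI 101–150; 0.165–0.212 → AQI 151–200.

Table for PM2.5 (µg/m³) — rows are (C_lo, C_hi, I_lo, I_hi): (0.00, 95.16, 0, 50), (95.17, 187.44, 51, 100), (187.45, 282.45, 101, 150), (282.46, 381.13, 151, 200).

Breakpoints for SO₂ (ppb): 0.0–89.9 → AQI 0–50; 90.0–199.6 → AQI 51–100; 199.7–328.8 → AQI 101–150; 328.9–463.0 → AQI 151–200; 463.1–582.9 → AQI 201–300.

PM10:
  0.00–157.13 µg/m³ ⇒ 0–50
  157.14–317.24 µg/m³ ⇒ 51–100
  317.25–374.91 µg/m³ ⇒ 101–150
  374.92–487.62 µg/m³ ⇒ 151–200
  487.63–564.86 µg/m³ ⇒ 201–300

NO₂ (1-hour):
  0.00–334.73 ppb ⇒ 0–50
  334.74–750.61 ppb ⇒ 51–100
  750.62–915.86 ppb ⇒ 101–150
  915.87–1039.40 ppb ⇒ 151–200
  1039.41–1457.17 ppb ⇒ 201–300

O₃: 0.008 lies in 0.000–0.051, so I_lo=0, I_hi=50, C_lo=0.000, C_hi=0.051.
(50−0)/(0.051−0.000) × (0.008−0.000) + 0 = 50/0.051 × 0.008 + 0 ≈ 7.84 → 8.
PM2.5: 262.97 ∈ [187.45, 282.45] ↔ index [101, 150].
101 + (262.97−187.45)·(150−101)/(282.45−187.45) = 101 + 75.52·49/95.00 ≈ 139.95, so AQI = 140.
SO₂ 342.9: bracket 328.9–463.0 → index 151–200; slope 49/134.1, offset 14.0.
AQI = 151 + 49/134.1·14.0 ≈ 156.12 ⇒ 156.
PM10: 14.16 ∈ [0.00, 157.13] ↔ index [0, 50].
0 + (14.16−0.00)·(50−0)/(157.13−0.00) = 0 + 14.16·50/157.13 ≈ 4.51, so AQI = 5.
NO₂: 1004.24 ∈ [915.87, 1039.40] ↔ index [151, 200].
151 + (1004.24−915.87)·(200−151)/(1039.40−915.87) = 151 + 88.37·49/123.53 ≈ 186.05, so AQI = 186.
Sub-indices: O₃→8, PM2.5→140, SO₂→156, PM10→5, NO₂→186. Overall AQI = max = 186; dominant pollutant is NO₂.

186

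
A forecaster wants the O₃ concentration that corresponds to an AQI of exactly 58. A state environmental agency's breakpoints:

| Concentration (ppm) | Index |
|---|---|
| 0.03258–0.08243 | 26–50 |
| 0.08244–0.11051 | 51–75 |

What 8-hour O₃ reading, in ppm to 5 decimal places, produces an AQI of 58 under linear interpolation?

0.09063

AQI 58 lies in the 51–75 band, which corresponds to 0.08244–0.11051 ppm.
C = 0.08244 + (58−51)×(0.11051−0.08244)/(75−51) = 0.08244 + 7×0.02807/24 ≈ 0.0906271 ppm → 0.09063 ppm to 5 dp.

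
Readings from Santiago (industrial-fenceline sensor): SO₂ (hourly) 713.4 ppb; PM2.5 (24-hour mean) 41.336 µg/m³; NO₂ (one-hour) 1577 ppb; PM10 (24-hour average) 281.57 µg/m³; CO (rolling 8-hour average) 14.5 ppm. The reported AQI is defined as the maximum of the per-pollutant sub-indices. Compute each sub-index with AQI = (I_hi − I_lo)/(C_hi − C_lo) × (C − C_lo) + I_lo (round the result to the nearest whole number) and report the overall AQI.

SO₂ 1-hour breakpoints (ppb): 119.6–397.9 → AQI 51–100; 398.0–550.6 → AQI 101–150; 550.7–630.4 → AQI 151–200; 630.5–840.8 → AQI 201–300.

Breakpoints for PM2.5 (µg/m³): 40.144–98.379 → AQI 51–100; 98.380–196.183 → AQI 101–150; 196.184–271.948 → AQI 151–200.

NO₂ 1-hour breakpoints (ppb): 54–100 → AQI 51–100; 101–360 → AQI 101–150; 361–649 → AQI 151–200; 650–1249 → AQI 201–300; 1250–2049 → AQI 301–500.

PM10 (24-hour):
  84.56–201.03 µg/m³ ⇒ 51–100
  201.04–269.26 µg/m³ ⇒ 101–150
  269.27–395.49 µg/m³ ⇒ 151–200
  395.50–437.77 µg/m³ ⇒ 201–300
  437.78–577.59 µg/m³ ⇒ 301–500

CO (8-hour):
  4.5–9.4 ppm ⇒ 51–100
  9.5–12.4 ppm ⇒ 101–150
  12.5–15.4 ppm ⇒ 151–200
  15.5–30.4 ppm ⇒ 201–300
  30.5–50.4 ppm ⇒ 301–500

SO₂: 713.4 lies in 630.5–840.8, so I_lo=201, I_hi=300, C_lo=630.5, C_hi=840.8.
(300−201)/(840.8−630.5) × (713.4−630.5) + 201 = 99/210.3 × 82.9 + 201 ≈ 240.03 → 240.
PM2.5: 41.336 lies in 40.144–98.379, so I_lo=51, I_hi=100, C_lo=40.144, C_hi=98.379.
(100−51)/(98.379−40.144) × (41.336−40.144) + 51 = 49/58.235 × 1.192 + 51 ≈ 52.00 → 52.
NO₂: row 1250–2049 (AQI 301–500). (500−301)·(1577−1250)/(2049−1250) + 301 = 199·327/799 + 301 ≈ 382.44 → 382.
PM10 281.57: bracket 269.27–395.49 → index 151–200; slope 49/126.22, offset 12.30.
AQI = 151 + 49/126.22·12.30 ≈ 155.77 ⇒ 156.
CO: row 12.5–15.4 (AQI 151–200). (200−151)·(14.5−12.5)/(15.4−12.5) + 151 = 49·2.0/2.9 + 151 ≈ 184.79 → 185.
Sub-indices: SO₂→240, PM2.5→52, NO₂→382, PM10→156, CO→185. Overall AQI = max = 382; dominant pollutant is NO₂.

382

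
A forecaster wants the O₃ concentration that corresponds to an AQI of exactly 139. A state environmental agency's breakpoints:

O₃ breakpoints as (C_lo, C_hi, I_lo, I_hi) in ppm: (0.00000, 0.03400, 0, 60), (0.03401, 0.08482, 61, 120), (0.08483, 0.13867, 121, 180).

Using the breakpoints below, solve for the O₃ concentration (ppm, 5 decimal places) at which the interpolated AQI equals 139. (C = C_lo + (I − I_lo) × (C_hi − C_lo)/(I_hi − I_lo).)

AQI 139 lies in the 121–180 band, which corresponds to 0.08483–0.13867 ppm.
C = 0.08483 + (139−121)×(0.13867−0.08483)/(180−121) = 0.08483 + 18×0.05384/59 ≈ 0.1012558 ppm → 0.10126 ppm to 5 dp.

0.10126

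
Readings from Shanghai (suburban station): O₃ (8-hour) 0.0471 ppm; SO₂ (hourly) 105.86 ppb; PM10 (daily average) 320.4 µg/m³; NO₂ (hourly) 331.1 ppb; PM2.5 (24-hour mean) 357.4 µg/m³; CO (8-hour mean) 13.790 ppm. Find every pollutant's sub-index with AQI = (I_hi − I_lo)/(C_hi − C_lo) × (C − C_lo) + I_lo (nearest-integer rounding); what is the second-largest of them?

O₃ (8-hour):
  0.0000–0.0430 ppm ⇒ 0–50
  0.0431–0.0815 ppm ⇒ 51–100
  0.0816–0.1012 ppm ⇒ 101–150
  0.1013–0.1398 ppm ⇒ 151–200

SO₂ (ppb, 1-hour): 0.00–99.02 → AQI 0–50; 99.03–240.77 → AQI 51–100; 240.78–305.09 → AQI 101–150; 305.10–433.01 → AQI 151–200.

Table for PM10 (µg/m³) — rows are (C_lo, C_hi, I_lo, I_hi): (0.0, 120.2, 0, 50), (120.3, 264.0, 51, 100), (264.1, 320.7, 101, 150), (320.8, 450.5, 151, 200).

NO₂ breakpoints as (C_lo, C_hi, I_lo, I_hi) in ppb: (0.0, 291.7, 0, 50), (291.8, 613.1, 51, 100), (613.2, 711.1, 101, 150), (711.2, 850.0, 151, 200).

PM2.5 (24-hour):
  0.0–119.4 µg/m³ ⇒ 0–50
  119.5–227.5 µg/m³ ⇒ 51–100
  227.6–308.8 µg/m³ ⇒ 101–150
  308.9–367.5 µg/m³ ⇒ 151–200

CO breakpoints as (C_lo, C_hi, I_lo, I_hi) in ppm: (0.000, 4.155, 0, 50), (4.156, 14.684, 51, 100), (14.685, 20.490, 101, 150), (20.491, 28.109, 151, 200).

O₃: 0.0471 ∈ [0.0431, 0.0815] ↔ index [51, 100].
51 + (0.0471−0.0431)·(100−51)/(0.0815−0.0431) = 51 + 0.0040·49/0.0384 ≈ 56.10, so AQI = 56.
SO₂ 105.86: bracket 99.03–240.77 → index 51–100; slope 49/141.74, offset 6.83.
AQI = 51 + 49/141.74·6.83 ≈ 53.36 ⇒ 53.
PM10: 320.4 lies in 264.1–320.7, so I_lo=101, I_hi=150, C_lo=264.1, C_hi=320.7.
(150−101)/(320.7−264.1) × (320.4−264.1) + 101 = 49/56.6 × 56.3 + 101 ≈ 149.74 → 150.
NO₂: 331.1 lies in 291.8–613.1, so I_lo=51, I_hi=100, C_lo=291.8, C_hi=613.1.
(100−51)/(613.1−291.8) × (331.1−291.8) + 51 = 49/321.3 × 39.3 + 51 ≈ 56.99 → 57.
PM2.5: 357.4 lies in 308.9–367.5, so I_lo=151, I_hi=200, C_lo=308.9, C_hi=367.5.
(200−151)/(367.5−308.9) × (357.4−308.9) + 151 = 49/58.6 × 48.5 + 151 ≈ 191.55 → 192.
CO 13.790: bracket 4.156–14.684 → index 51–100; slope 49/10.528, offset 9.634.
AQI = 51 + 49/10.528·9.634 ≈ 95.84 ⇒ 96.
Sub-indices: O₃→56, SO₂→53, PM10→150, NO₂→57, PM2.5→192, CO→96. Ranked high→low: 192, 150, 96, 57, 56, 53. Second-highest sub-index = 150.

150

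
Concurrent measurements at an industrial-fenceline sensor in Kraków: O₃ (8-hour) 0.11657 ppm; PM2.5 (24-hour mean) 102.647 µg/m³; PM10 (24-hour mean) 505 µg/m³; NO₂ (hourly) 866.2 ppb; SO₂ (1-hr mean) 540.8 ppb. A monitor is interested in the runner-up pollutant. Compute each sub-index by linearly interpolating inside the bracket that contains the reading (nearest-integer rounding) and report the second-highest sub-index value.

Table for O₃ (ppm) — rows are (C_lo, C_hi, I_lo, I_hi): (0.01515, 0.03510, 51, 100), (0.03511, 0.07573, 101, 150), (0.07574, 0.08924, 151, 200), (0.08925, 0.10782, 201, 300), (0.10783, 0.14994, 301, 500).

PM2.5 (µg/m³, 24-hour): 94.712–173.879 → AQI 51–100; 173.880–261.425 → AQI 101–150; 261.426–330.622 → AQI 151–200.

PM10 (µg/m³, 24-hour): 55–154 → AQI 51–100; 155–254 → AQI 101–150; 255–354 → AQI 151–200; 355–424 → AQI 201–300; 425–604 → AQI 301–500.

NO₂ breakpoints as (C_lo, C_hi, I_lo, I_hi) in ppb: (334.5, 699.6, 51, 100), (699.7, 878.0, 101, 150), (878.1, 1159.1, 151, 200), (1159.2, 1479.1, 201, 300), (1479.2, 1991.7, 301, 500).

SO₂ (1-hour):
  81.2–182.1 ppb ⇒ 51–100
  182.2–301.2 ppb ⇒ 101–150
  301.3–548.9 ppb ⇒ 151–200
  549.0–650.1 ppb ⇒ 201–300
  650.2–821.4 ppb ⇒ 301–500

342

O₃: row 0.10783–0.14994 (AQI 301–500). (500−301)·(0.11657−0.10783)/(0.14994−0.10783) + 301 = 199·0.00874/0.04211 + 301 ≈ 342.30 → 342.
PM2.5: row 94.712–173.879 (AQI 51–100). (100−51)·(102.647−94.712)/(173.879−94.712) + 51 = 49·7.935/79.167 + 51 ≈ 55.91 → 56.
PM10: 505 ∈ [425, 604] ↔ index [301, 500].
301 + (505−425)·(500−301)/(604−425) = 301 + 80·199/179 ≈ 389.94, so AQI = 390.
NO₂: 866.2 ∈ [699.7, 878.0] ↔ index [101, 150].
101 + (866.2−699.7)·(150−101)/(878.0−699.7) = 101 + 166.5·49/178.3 ≈ 146.76, so AQI = 147.
SO₂: 540.8 ∈ [301.3, 548.9] ↔ index [151, 200].
151 + (540.8−301.3)·(200−151)/(548.9−301.3) = 151 + 239.5·49/247.6 ≈ 198.40, so AQI = 198.
Sub-indices: O₃→342, PM2.5→56, PM10→390, NO₂→147, SO₂→198. Ranked high→low: 390, 342, 198, 147, 56. Second-highest sub-index = 342.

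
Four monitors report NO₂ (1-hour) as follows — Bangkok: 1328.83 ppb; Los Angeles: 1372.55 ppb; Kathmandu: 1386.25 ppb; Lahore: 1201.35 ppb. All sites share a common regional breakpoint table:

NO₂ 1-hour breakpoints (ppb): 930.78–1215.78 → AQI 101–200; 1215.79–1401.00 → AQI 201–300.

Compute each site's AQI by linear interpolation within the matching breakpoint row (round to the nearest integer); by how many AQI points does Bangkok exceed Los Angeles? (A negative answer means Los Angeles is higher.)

Bangkok: 1328.83 lies in 1215.79–1401.00, so I_lo=201, I_hi=300, C_lo=1215.79, C_hi=1401.00.
(300−201)/(1401.00−1215.79) × (1328.83−1215.79) + 201 = 99/185.21 × 113.04 + 201 ≈ 261.42 → 261.
Los Angeles: 1372.55 ∈ [1215.79, 1401.00] ↔ index [201, 300].
201 + (1372.55−1215.79)·(300−201)/(1401.00−1215.79) = 201 + 156.76·99/185.21 ≈ 284.79, so AQI = 285.
Kathmandu 1386.25: bracket 1215.79–1401.00 → index 201–300; slope 99/185.21, offset 170.46.
AQI = 201 + 99/185.21·170.46 ≈ 292.12 ⇒ 292.
Lahore: 1201.35 ∈ [930.78, 1215.78] ↔ index [101, 200].
101 + (1201.35−930.78)·(200−101)/(1215.78−930.78) = 101 + 270.57·99/285.00 ≈ 194.99, so AQI = 195.
AQIs: Bangkok=261, Los Angeles=285, Kathmandu=292, Lahore=195. Bangkok (261) − Los Angeles (285) = -24.

-24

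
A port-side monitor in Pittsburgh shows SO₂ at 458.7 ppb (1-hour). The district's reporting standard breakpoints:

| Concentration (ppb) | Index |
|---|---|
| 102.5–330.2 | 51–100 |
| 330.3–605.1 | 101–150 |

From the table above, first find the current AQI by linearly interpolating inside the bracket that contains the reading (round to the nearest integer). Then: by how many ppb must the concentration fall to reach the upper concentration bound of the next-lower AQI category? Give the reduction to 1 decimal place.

SO₂ 458.7: bracket 330.3–605.1 → index 101–150; slope 49/274.8, offset 128.4.
AQI = 101 + 49/274.8·128.4 ≈ 123.90 ⇒ 124.
Current AQI 124 is in the Unhealthy for Sensitive Groups range (101–150). The next-lower category tops out at AQI 100, whose upper concentration bound is 330.2 ppb.
Reduction needed = 458.7 − 330.2 = 128.5 ppb.

128.5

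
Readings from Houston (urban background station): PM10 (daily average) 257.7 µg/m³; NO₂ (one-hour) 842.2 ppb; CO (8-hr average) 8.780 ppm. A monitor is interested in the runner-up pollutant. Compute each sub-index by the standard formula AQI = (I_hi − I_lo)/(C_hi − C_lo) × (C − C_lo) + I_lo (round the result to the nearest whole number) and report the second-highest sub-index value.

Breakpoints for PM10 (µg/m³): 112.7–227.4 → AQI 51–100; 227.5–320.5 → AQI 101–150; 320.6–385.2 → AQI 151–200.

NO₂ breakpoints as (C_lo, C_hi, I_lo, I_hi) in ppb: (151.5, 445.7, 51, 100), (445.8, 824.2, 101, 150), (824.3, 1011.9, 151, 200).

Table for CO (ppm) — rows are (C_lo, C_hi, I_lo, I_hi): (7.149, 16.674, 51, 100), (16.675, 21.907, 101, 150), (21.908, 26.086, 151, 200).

117

PM10: 257.7 lies in 227.5–320.5, so I_lo=101, I_hi=150, C_lo=227.5, C_hi=320.5.
(150−101)/(320.5−227.5) × (257.7−227.5) + 101 = 49/93.0 × 30.2 + 101 ≈ 116.91 → 117.
NO₂ 842.2: bracket 824.3–1011.9 → index 151–200; slope 49/187.6, offset 17.9.
AQI = 151 + 49/187.6·17.9 ≈ 155.68 ⇒ 156.
CO: 8.780 lies in 7.149–16.674, so I_lo=51, I_hi=100, C_lo=7.149, C_hi=16.674.
(100−51)/(16.674−7.149) × (8.780−7.149) + 51 = 49/9.525 × 1.631 + 51 ≈ 59.39 → 59.
Sub-indices: PM10→117, NO₂→156, CO→59. Ranked high→low: 156, 117, 59. Second-highest sub-index = 117.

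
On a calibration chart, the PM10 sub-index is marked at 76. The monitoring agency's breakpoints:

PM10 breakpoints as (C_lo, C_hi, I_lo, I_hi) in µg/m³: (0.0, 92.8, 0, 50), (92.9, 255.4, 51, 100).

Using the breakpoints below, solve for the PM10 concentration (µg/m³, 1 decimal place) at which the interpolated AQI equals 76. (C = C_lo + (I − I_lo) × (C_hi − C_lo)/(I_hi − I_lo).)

175.8

AQI 76 lies in the 51–100 band, which corresponds to 92.9–255.4 µg/m³.
C = 92.9 + (76−51)×(255.4−92.9)/(100−51) = 92.9 + 25×162.5/49 ≈ 175.808 µg/m³ → 175.8 µg/m³ to 1 dp.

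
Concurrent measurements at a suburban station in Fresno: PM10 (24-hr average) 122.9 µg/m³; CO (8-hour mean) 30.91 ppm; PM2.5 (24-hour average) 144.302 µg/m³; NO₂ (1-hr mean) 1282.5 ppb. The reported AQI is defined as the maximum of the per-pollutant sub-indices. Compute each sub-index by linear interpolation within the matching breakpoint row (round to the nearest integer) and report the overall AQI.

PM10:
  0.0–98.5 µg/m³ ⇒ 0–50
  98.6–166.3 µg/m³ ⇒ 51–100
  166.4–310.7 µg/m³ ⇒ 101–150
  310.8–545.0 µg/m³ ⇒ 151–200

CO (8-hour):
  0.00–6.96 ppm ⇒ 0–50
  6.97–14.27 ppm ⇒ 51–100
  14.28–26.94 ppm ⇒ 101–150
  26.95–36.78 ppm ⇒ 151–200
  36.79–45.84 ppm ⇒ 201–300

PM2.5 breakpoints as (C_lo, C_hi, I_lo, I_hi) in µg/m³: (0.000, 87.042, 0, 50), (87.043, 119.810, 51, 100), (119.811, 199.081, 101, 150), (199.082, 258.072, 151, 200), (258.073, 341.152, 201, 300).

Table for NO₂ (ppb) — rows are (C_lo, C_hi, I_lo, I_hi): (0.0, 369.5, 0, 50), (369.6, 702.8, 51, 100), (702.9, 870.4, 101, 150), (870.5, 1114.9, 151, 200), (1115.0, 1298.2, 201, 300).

292

PM10: 122.9 lies in 98.6–166.3, so I_lo=51, I_hi=100, C_lo=98.6, C_hi=166.3.
(100−51)/(166.3−98.6) × (122.9−98.6) + 51 = 49/67.7 × 24.3 + 51 ≈ 68.59 → 69.
CO: row 26.95–36.78 (AQI 151–200). (200−151)·(30.91−26.95)/(36.78−26.95) + 151 = 49·3.96/9.83 + 151 ≈ 170.74 → 171.
PM2.5: 144.302 lies in 119.811–199.081, so I_lo=101, I_hi=150, C_lo=119.811, C_hi=199.081.
(150−101)/(199.081−119.811) × (144.302−119.811) + 101 = 49/79.270 × 24.491 + 101 ≈ 116.14 → 116.
NO₂: 1282.5 ∈ [1115.0, 1298.2] ↔ index [201, 300].
201 + (1282.5−1115.0)·(300−201)/(1298.2−1115.0) = 201 + 167.5·99/183.2 ≈ 291.52, so AQI = 292.
Sub-indices: PM10→69, CO→171, PM2.5→116, NO₂→292. Overall AQI = max = 292; dominant pollutant is NO₂.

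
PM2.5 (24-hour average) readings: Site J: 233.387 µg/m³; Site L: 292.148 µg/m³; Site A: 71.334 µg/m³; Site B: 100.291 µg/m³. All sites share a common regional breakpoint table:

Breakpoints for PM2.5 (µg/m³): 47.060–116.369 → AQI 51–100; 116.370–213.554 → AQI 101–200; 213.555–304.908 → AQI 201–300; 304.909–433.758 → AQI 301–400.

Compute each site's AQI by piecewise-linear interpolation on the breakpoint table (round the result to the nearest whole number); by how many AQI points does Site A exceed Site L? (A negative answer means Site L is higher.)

Site J: 233.387 lies in 213.555–304.908, so I_lo=201, I_hi=300, C_lo=213.555, C_hi=304.908.
(300−201)/(304.908−213.555) × (233.387−213.555) + 201 = 99/91.353 × 19.832 + 201 ≈ 222.49 → 222.
Site L: row 213.555–304.908 (AQI 201–300). (300−201)·(292.148−213.555)/(304.908−213.555) + 201 = 99·78.593/91.353 + 201 ≈ 286.17 → 286.
Site A: 71.334 ∈ [47.060, 116.369] ↔ index [51, 100].
51 + (71.334−47.060)·(100−51)/(116.369−47.060) = 51 + 24.274·49/69.309 ≈ 68.16, so AQI = 68.
Site B: 100.291 lies in 47.060–116.369, so I_lo=51, I_hi=100, C_lo=47.060, C_hi=116.369.
(100−51)/(116.369−47.060) × (100.291−47.060) + 51 = 49/69.309 × 53.231 + 51 ≈ 88.63 → 89.
AQIs: Site J=222, Site L=286, Site A=68, Site B=89. Site A (68) − Site L (286) = -218.

-218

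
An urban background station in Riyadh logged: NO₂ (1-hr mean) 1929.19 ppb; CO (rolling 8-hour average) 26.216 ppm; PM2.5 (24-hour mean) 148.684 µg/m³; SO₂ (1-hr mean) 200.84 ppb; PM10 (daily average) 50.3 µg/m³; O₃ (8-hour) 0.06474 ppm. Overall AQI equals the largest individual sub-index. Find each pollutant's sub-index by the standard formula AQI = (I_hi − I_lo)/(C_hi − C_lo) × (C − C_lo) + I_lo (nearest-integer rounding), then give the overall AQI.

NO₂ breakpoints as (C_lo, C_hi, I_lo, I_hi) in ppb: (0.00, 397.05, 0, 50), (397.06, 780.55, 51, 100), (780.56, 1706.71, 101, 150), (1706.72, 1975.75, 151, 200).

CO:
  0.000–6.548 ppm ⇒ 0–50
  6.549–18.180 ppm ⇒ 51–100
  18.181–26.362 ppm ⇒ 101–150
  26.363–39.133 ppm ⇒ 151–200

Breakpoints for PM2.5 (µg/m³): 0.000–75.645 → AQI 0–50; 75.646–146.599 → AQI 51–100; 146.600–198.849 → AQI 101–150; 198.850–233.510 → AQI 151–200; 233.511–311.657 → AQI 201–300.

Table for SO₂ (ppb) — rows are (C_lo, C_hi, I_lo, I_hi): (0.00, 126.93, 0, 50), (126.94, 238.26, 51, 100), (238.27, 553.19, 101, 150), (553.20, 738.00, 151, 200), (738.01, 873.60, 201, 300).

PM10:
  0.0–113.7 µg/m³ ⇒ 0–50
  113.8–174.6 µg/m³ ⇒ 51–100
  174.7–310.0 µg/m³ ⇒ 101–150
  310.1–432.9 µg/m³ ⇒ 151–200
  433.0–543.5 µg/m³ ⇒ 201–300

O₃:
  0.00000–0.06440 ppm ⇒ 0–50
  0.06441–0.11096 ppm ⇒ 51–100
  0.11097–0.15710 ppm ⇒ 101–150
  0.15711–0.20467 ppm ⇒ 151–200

192

NO₂ 1929.19: bracket 1706.72–1975.75 → index 151–200; slope 49/269.03, offset 222.47.
AQI = 151 + 49/269.03·222.47 ≈ 191.52 ⇒ 192.
CO: 26.216 ∈ [18.181, 26.362] ↔ index [101, 150].
101 + (26.216−18.181)·(150−101)/(26.362−18.181) = 101 + 8.035·49/8.181 ≈ 149.13, so AQI = 149.
PM2.5: row 146.600–198.849 (AQI 101–150). (150−101)·(148.684−146.600)/(198.849−146.600) + 101 = 49·2.084/52.249 + 101 ≈ 102.95 → 103.
SO₂ 200.84: bracket 126.94–238.26 → index 51–100; slope 49/111.32, offset 73.90.
AQI = 51 + 49/111.32·73.90 ≈ 83.53 ⇒ 84.
PM10: 50.3 ∈ [0.0, 113.7] ↔ index [0, 50].
0 + (50.3−0.0)·(50−0)/(113.7−0.0) = 0 + 50.3·50/113.7 ≈ 22.12, so AQI = 22.
O₃ 0.06474: bracket 0.06441–0.11096 → index 51–100; slope 49/0.04655, offset 0.00033.
AQI = 51 + 49/0.04655·0.00033 ≈ 51.35 ⇒ 51.
Sub-indices: NO₂→192, CO→149, PM2.5→103, SO₂→84, PM10→22, O₃→51. Overall AQI = max = 192; dominant pollutant is NO₂.
AQI 192: Unhealthy.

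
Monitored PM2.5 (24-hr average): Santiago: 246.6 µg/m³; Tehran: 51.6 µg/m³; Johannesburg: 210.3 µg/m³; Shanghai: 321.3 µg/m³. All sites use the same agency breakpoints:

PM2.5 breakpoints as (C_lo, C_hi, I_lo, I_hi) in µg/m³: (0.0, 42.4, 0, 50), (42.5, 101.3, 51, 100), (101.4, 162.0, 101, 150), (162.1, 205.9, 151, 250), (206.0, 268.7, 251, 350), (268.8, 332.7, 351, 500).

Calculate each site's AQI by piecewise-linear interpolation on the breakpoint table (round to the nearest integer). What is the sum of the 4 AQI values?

Santiago: 246.6 ∈ [206.0, 268.7] ↔ index [251, 350].
251 + (246.6−206.0)·(350−251)/(268.7−206.0) = 251 + 40.6·99/62.7 ≈ 315.11, so AQI = 315.
Tehran: 51.6 ∈ [42.5, 101.3] ↔ index [51, 100].
51 + (51.6−42.5)·(100−51)/(101.3−42.5) = 51 + 9.1·49/58.8 ≈ 58.58, so AQI = 59.
Johannesburg: row 206.0–268.7 (AQI 251–350). (350−251)·(210.3−206.0)/(268.7−206.0) + 251 = 99·4.3/62.7 + 251 ≈ 257.79 → 258.
Shanghai: 321.3 lies in 268.8–332.7, so I_lo=351, I_hi=500, C_lo=268.8, C_hi=332.7.
(500−351)/(332.7−268.8) × (321.3−268.8) + 351 = 149/63.9 × 52.5 + 351 ≈ 473.42 → 473.
AQIs: Santiago=315, Tehran=59, Johannesburg=258, Shanghai=473. Sum = 315 + 59 + 258 + 473 = 1105.

1105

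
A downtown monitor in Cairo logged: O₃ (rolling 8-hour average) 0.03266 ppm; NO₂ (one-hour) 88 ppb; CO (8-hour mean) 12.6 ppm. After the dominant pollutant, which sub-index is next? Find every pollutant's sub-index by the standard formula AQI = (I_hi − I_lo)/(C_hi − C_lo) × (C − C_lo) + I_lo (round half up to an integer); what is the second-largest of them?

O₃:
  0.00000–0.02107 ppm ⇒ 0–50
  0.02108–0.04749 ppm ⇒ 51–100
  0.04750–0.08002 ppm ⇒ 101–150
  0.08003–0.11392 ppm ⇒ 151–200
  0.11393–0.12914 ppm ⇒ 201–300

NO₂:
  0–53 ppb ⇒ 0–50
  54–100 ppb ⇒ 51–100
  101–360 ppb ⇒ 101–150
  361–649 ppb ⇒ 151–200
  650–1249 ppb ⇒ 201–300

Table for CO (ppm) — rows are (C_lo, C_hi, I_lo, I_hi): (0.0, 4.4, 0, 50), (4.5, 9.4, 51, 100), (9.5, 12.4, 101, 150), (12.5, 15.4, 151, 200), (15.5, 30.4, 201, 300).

87

O₃: row 0.02108–0.04749 (AQI 51–100). (100−51)·(0.03266−0.02108)/(0.04749−0.02108) + 51 = 49·0.01158/0.02641 + 51 ≈ 72.49 → 72.
NO₂: 88 lies in 54–100, so I_lo=51, I_hi=100, C_lo=54, C_hi=100.
(100−51)/(100−54) × (88−54) + 51 = 49/46 × 34 + 51 ≈ 87.22 → 87.
CO: row 12.5–15.4 (AQI 151–200). (200−151)·(12.6−12.5)/(15.4−12.5) + 151 = 49·0.1/2.9 + 151 ≈ 152.69 → 153.
Sub-indices: O₃→72, NO₂→87, CO→153. Ranked high→low: 153, 87, 72. Second-highest sub-index = 87.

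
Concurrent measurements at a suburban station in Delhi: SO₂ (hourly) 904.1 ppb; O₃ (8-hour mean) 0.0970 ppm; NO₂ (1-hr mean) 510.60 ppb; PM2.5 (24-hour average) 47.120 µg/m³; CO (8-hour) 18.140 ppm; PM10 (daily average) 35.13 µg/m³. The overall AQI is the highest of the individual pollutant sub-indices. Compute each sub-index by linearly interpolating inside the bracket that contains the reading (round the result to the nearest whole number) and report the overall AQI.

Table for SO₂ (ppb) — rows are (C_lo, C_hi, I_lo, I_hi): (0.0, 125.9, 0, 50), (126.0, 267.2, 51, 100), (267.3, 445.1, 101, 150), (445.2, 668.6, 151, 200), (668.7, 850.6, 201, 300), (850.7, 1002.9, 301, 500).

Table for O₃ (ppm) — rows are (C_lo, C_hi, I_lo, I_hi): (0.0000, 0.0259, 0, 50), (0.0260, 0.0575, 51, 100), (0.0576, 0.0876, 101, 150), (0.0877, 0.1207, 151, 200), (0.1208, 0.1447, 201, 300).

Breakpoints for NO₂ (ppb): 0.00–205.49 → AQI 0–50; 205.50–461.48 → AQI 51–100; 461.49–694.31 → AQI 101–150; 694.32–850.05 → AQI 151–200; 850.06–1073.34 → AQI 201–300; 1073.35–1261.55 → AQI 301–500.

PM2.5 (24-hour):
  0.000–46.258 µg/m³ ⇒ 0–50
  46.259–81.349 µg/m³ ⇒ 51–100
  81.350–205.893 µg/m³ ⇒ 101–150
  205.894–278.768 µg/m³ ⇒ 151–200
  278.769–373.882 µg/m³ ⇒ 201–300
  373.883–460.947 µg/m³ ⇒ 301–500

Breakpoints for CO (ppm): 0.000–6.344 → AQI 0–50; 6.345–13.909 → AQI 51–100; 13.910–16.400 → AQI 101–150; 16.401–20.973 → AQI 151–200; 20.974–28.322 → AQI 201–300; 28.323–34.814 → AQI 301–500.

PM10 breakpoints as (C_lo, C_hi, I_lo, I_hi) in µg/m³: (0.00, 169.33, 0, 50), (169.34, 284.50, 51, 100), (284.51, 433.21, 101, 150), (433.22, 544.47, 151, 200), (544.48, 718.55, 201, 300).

371

SO₂: row 850.7–1002.9 (AQI 301–500). (500−301)·(904.1−850.7)/(1002.9−850.7) + 301 = 199·53.4/152.2 + 301 ≈ 370.82 → 371.
O₃ 0.0970: bracket 0.0877–0.1207 → index 151–200; slope 49/0.0330, offset 0.0093.
AQI = 151 + 49/0.0330·0.0093 ≈ 164.81 ⇒ 165.
NO₂: 510.60 lies in 461.49–694.31, so I_lo=101, I_hi=150, C_lo=461.49, C_hi=694.31.
(150−101)/(694.31−461.49) × (510.60−461.49) + 101 = 49/232.82 × 49.11 + 101 ≈ 111.34 → 111.
PM2.5: row 46.259–81.349 (AQI 51–100). (100−51)·(47.120−46.259)/(81.349−46.259) + 51 = 49·0.861/35.090 + 51 ≈ 52.20 → 52.
CO: 18.140 ∈ [16.401, 20.973] ↔ index [151, 200].
151 + (18.140−16.401)·(200−151)/(20.973−16.401) = 151 + 1.739·49/4.572 ≈ 169.64, so AQI = 170.
PM10: 35.13 ∈ [0.00, 169.33] ↔ index [0, 50].
0 + (35.13−0.00)·(50−0)/(169.33−0.00) = 0 + 35.13·50/169.33 ≈ 10.37, so AQI = 10.
Sub-indices: SO₂→371, O₃→165, NO₂→111, PM2.5→52, CO→170, PM10→10. Overall AQI = max = 371; dominant pollutant is SO₂.
AQI 371: Hazardous.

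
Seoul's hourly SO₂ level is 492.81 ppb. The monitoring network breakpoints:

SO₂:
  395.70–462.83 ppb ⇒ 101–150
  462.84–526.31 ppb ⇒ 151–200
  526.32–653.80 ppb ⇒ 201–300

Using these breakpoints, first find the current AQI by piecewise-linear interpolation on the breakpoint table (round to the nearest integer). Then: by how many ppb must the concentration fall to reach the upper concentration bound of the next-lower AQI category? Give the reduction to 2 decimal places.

29.98

SO₂: row 462.84–526.31 (AQI 151–200). (200−151)·(492.81−462.84)/(526.31−462.84) + 151 = 49·29.97/63.47 + 151 ≈ 174.14 → 174.
Current AQI 174 is in the Unhealthy range (151–200). The next-lower category tops out at AQI 150, whose upper concentration bound is 462.83 ppb.
Reduction needed = 492.81 − 462.83 = 29.98 ppb.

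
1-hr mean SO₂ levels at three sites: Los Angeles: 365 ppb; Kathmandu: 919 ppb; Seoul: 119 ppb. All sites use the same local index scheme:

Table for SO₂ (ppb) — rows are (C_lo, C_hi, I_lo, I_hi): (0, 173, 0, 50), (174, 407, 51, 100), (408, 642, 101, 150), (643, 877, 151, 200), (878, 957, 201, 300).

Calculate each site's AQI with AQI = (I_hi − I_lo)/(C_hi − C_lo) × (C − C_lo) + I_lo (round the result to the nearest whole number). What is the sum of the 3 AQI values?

Los Angeles: 365 ∈ [174, 407] ↔ index [51, 100].
51 + (365−174)·(100−51)/(407−174) = 51 + 191·49/233 ≈ 91.17, so AQI = 91.
Kathmandu: row 878–957 (AQI 201–300). (300−201)·(919−878)/(957−878) + 201 = 99·41/79 + 201 ≈ 252.38 → 252.
Seoul: 119 ∈ [0, 173] ↔ index [0, 50].
0 + (119−0)·(50−0)/(173−0) = 0 + 119·50/173 ≈ 34.39, so AQI = 34.
AQIs: Los Angeles=91, Kathmandu=252, Seoul=34. Sum = 91 + 252 + 34 = 377.

377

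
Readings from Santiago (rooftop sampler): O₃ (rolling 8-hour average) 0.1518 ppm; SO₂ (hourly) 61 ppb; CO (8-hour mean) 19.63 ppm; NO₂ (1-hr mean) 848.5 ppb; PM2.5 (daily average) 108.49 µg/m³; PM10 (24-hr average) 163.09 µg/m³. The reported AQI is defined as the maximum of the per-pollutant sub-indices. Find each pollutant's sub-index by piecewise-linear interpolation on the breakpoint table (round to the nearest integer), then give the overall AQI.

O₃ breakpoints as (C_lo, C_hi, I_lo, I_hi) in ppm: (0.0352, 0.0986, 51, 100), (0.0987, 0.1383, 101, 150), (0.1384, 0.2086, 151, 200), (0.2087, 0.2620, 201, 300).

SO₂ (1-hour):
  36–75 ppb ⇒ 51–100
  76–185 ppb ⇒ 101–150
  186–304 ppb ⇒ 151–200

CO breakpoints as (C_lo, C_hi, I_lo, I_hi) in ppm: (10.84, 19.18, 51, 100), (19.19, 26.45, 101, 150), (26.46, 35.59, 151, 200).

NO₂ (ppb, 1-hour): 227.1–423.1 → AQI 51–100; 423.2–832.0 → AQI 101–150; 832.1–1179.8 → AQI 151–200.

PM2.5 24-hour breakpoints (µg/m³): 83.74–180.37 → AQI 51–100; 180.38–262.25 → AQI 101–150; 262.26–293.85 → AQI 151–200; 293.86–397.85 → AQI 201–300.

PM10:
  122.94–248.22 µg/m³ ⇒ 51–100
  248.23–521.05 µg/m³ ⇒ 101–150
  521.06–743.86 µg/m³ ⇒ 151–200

O₃: 0.1518 ∈ [0.1384, 0.2086] ↔ index [151, 200].
151 + (0.1518−0.1384)·(200−151)/(0.2086−0.1384) = 151 + 0.0134·49/0.0702 ≈ 160.35, so AQI = 160.
SO₂: 61 lies in 36–75, so I_lo=51, I_hi=100, C_lo=36, C_hi=75.
(100−51)/(75−36) × (61−36) + 51 = 49/39 × 25 + 51 ≈ 82.41 → 82.
CO: 19.63 ∈ [19.19, 26.45] ↔ index [101, 150].
101 + (19.63−19.19)·(150−101)/(26.45−19.19) = 101 + 0.44·49/7.26 ≈ 103.97, so AQI = 104.
NO₂: 848.5 lies in 832.1–1179.8, so I_lo=151, I_hi=200, C_lo=832.1, C_hi=1179.8.
(200−151)/(1179.8−832.1) × (848.5−832.1) + 151 = 49/347.7 × 16.4 + 151 ≈ 153.31 → 153.
PM2.5 108.49: bracket 83.74–180.37 → index 51–100; slope 49/96.63, offset 24.75.
AQI = 51 + 49/96.63·24.75 ≈ 63.55 ⇒ 64.
PM10 163.09: bracket 122.94–248.22 → index 51–100; slope 49/125.28, offset 40.15.
AQI = 51 + 49/125.28·40.15 ≈ 66.70 ⇒ 67.
Sub-indices: O₃→160, SO₂→82, CO→104, NO₂→153, PM2.5→64, PM10→67. Overall AQI = max = 160; dominant pollutant is O₃.
AQI 160: Unhealthy.

160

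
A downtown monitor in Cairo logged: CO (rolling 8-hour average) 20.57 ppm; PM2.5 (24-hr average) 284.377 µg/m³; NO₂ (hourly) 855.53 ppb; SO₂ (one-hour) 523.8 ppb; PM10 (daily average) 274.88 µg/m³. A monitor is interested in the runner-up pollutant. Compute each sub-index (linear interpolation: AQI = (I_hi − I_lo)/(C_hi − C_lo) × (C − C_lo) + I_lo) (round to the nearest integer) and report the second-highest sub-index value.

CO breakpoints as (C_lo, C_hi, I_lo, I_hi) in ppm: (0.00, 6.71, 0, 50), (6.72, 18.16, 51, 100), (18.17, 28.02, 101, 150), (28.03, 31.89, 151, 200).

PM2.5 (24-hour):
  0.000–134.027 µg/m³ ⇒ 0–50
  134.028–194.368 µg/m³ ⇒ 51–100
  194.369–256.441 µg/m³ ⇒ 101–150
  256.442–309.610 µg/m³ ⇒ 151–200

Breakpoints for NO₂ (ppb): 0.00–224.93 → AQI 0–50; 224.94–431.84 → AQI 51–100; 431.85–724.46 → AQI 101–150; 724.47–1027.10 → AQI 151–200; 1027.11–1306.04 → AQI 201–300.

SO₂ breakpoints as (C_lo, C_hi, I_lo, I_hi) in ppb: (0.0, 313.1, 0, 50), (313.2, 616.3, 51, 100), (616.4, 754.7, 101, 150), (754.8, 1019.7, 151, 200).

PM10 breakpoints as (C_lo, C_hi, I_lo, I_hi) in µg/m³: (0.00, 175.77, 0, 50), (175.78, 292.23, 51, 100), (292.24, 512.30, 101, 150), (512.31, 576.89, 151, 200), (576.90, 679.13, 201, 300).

172

CO: 20.57 ∈ [18.17, 28.02] ↔ index [101, 150].
101 + (20.57−18.17)·(150−101)/(28.02−18.17) = 101 + 2.40·49/9.85 ≈ 112.94, so AQI = 113.
PM2.5 284.377: bracket 256.442–309.610 → index 151–200; slope 49/53.168, offset 27.935.
AQI = 151 + 49/53.168·27.935 ≈ 176.75 ⇒ 177.
NO₂: 855.53 lies in 724.47–1027.10, so I_lo=151, I_hi=200, C_lo=724.47, C_hi=1027.10.
(200−151)/(1027.10−724.47) × (855.53−724.47) + 151 = 49/302.63 × 131.06 + 151 ≈ 172.22 → 172.
SO₂: 523.8 lies in 313.2–616.3, so I_lo=51, I_hi=100, C_lo=313.2, C_hi=616.3.
(100−51)/(616.3−313.2) × (523.8−313.2) + 51 = 49/303.1 × 210.6 + 51 ≈ 85.05 → 85.
PM10: row 175.78–292.23 (AQI 51–100). (100−51)·(274.88−175.78)/(292.23−175.78) + 51 = 49·99.10/116.45 + 51 ≈ 92.70 → 93.
Sub-indices: CO→113, PM2.5→177, NO₂→172, SO₂→85, PM10→93. Ranked high→low: 177, 172, 113, 93, 85. Second-highest sub-index = 172.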